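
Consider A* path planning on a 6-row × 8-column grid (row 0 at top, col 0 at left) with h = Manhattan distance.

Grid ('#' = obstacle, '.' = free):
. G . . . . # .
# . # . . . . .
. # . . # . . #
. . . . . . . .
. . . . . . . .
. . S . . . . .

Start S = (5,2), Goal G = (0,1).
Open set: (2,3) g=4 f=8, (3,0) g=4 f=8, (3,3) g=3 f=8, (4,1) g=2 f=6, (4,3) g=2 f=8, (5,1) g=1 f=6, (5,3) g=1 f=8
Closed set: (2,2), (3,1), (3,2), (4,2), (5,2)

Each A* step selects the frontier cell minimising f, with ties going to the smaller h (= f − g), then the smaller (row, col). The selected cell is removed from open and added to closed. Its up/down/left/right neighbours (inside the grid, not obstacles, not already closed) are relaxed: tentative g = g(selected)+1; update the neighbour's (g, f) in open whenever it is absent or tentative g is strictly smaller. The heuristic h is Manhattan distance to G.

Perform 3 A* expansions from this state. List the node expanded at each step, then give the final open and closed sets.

step 1: expand (4,1) (f=6, h=4) → closed; open now [(2,3) g=4 f=8, (3,0) g=4 f=8, (3,3) g=3 f=8, (4,0) g=3 f=8, (4,3) g=2 f=8, (5,1) g=1 f=6, (5,3) g=1 f=8]
step 2: expand (5,1) (f=6, h=5) → closed; open now [(2,3) g=4 f=8, (3,0) g=4 f=8, (3,3) g=3 f=8, (4,0) g=3 f=8, (4,3) g=2 f=8, (5,0) g=2 f=8, (5,3) g=1 f=8]
step 3: expand (2,3) (f=8, h=4) → closed; open now [(1,3) g=5 f=8, (3,0) g=4 f=8, (3,3) g=3 f=8, (4,0) g=3 f=8, (4,3) g=2 f=8, (5,0) g=2 f=8, (5,3) g=1 f=8]

order=[(4,1) → (5,1) → (2,3)]; open=[(1,3) g=5 f=8, (3,0) g=4 f=8, (3,3) g=3 f=8, (4,0) g=3 f=8, (4,3) g=2 f=8, (5,0) g=2 f=8, (5,3) g=1 f=8]; closed=[(2,2), (2,3), (3,1), (3,2), (4,1), (4,2), (5,1), (5,2)]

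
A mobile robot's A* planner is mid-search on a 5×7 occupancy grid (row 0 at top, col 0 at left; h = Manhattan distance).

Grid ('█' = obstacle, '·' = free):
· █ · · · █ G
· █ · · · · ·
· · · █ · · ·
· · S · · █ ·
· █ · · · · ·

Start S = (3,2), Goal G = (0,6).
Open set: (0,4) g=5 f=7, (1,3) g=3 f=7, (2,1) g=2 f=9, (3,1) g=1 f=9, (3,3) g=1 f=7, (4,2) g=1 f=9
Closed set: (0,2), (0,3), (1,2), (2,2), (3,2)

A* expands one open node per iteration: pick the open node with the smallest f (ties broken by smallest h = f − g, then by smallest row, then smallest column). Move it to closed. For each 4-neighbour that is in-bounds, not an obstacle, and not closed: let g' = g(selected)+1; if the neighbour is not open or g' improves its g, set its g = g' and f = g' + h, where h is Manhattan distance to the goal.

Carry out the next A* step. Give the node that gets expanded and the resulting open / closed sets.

expanded=(0,4); open=[(1,3) g=3 f=7, (1,4) g=6 f=9, (2,1) g=2 f=9, (3,1) g=1 f=9, (3,3) g=1 f=7, (4,2) g=1 f=9]; closed=[(0,2), (0,3), (0,4), (1,2), (2,2), (3,2)]

step 1: expand (0,4) (f=7, h=2) → closed; open now [(1,3) g=3 f=7, (1,4) g=6 f=9, (2,1) g=2 f=9, (3,1) g=1 f=9, (3,3) g=1 f=7, (4,2) g=1 f=9]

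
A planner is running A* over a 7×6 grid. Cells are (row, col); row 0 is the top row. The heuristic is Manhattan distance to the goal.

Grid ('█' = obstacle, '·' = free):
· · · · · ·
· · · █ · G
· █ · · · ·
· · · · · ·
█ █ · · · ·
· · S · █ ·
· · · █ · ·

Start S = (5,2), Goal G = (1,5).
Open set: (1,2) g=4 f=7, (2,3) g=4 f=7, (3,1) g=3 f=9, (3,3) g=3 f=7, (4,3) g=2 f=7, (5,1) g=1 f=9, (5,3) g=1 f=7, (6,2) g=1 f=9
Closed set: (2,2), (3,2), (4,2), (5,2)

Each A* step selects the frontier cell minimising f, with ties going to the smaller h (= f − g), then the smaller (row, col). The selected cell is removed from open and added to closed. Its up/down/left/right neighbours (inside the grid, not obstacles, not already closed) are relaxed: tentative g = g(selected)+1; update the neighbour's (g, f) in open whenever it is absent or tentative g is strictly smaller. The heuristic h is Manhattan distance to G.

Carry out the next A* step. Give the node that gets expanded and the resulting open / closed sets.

step 1: expand (1,2) (f=7, h=3) → closed; open now [(0,2) g=5 f=9, (1,1) g=5 f=9, (2,3) g=4 f=7, (3,1) g=3 f=9, (3,3) g=3 f=7, (4,3) g=2 f=7, (5,1) g=1 f=9, (5,3) g=1 f=7, (6,2) g=1 f=9]

expanded=(1,2); open=[(0,2) g=5 f=9, (1,1) g=5 f=9, (2,3) g=4 f=7, (3,1) g=3 f=9, (3,3) g=3 f=7, (4,3) g=2 f=7, (5,1) g=1 f=9, (5,3) g=1 f=7, (6,2) g=1 f=9]; closed=[(1,2), (2,2), (3,2), (4,2), (5,2)]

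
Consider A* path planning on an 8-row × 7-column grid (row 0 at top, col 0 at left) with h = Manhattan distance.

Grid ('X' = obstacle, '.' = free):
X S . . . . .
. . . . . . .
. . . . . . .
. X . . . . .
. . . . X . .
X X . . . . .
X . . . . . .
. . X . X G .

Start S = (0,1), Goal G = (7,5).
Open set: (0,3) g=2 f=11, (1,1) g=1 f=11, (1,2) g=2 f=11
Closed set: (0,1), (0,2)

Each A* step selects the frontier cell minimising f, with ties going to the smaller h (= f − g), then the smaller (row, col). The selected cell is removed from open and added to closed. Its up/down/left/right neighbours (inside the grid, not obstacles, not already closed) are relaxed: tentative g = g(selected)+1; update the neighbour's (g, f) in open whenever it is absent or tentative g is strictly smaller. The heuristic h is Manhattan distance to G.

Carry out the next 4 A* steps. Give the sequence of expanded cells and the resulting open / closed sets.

step 1: expand (0,3) (f=11, h=9) → closed; open now [(0,4) g=3 f=11, (1,1) g=1 f=11, (1,2) g=2 f=11, (1,3) g=3 f=11]
step 2: expand (0,4) (f=11, h=8) → closed; open now [(0,5) g=4 f=11, (1,1) g=1 f=11, (1,2) g=2 f=11, (1,3) g=3 f=11, (1,4) g=4 f=11]
step 3: expand (0,5) (f=11, h=7) → closed; open now [(0,6) g=5 f=13, (1,1) g=1 f=11, (1,2) g=2 f=11, (1,3) g=3 f=11, (1,4) g=4 f=11, (1,5) g=5 f=11]
step 4: expand (1,5) (f=11, h=6) → closed; open now [(0,6) g=5 f=13, (1,1) g=1 f=11, (1,2) g=2 f=11, (1,3) g=3 f=11, (1,4) g=4 f=11, (1,6) g=6 f=13, (2,5) g=6 f=11]

order=[(0,3) → (0,4) → (0,5) → (1,5)]; open=[(0,6) g=5 f=13, (1,1) g=1 f=11, (1,2) g=2 f=11, (1,3) g=3 f=11, (1,4) g=4 f=11, (1,6) g=6 f=13, (2,5) g=6 f=11]; closed=[(0,1), (0,2), (0,3), (0,4), (0,5), (1,5)]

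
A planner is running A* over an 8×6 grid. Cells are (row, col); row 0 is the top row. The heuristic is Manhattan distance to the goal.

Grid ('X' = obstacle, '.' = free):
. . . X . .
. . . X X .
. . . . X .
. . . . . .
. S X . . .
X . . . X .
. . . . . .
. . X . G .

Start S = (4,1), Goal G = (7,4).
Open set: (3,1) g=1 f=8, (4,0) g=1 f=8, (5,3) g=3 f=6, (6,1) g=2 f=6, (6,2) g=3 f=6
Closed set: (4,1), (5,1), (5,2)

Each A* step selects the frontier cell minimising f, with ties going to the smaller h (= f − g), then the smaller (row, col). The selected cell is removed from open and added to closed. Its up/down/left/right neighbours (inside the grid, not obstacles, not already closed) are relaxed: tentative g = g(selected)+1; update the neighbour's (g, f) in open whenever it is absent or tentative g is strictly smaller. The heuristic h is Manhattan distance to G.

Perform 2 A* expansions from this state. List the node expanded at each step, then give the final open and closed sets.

order=[(5,3) → (6,3)]; open=[(3,1) g=1 f=8, (4,0) g=1 f=8, (4,3) g=4 f=8, (6,1) g=2 f=6, (6,2) g=3 f=6, (6,4) g=5 f=6, (7,3) g=5 f=6]; closed=[(4,1), (5,1), (5,2), (5,3), (6,3)]

step 1: expand (5,3) (f=6, h=3) → closed; open now [(3,1) g=1 f=8, (4,0) g=1 f=8, (4,3) g=4 f=8, (6,1) g=2 f=6, (6,2) g=3 f=6, (6,3) g=4 f=6]
step 2: expand (6,3) (f=6, h=2) → closed; open now [(3,1) g=1 f=8, (4,0) g=1 f=8, (4,3) g=4 f=8, (6,1) g=2 f=6, (6,2) g=3 f=6, (6,4) g=5 f=6, (7,3) g=5 f=6]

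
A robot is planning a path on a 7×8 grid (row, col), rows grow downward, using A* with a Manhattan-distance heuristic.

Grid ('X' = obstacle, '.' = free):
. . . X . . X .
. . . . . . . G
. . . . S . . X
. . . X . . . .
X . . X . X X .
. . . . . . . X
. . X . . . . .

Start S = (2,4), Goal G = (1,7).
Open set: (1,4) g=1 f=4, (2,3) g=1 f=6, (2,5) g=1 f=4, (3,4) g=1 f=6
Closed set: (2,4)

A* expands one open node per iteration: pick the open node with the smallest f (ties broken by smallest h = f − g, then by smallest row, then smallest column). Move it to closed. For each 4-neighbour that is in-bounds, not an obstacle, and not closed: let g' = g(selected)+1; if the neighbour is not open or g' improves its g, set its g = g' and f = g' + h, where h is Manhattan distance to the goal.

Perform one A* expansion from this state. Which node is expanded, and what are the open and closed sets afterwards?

step 1: expand (1,4) (f=4, h=3) → closed; open now [(0,4) g=2 f=6, (1,3) g=2 f=6, (1,5) g=2 f=4, (2,3) g=1 f=6, (2,5) g=1 f=4, (3,4) g=1 f=6]

expanded=(1,4); open=[(0,4) g=2 f=6, (1,3) g=2 f=6, (1,5) g=2 f=4, (2,3) g=1 f=6, (2,5) g=1 f=4, (3,4) g=1 f=6]; closed=[(1,4), (2,4)]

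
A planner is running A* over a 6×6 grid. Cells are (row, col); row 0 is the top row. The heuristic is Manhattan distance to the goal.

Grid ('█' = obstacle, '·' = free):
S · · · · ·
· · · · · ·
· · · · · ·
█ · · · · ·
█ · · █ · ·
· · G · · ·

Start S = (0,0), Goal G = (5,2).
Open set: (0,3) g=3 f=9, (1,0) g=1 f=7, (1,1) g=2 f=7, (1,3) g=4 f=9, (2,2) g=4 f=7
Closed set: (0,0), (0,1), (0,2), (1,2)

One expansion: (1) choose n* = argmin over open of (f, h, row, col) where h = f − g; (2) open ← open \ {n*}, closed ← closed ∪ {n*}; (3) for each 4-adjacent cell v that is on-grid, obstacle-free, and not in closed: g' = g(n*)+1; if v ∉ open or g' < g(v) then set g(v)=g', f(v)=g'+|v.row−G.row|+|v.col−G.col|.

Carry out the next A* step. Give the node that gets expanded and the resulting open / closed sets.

step 1: expand (2,2) (f=7, h=3) → closed; open now [(0,3) g=3 f=9, (1,0) g=1 f=7, (1,1) g=2 f=7, (1,3) g=4 f=9, (2,1) g=5 f=9, (2,3) g=5 f=9, (3,2) g=5 f=7]

expanded=(2,2); open=[(0,3) g=3 f=9, (1,0) g=1 f=7, (1,1) g=2 f=7, (1,3) g=4 f=9, (2,1) g=5 f=9, (2,3) g=5 f=9, (3,2) g=5 f=7]; closed=[(0,0), (0,1), (0,2), (1,2), (2,2)]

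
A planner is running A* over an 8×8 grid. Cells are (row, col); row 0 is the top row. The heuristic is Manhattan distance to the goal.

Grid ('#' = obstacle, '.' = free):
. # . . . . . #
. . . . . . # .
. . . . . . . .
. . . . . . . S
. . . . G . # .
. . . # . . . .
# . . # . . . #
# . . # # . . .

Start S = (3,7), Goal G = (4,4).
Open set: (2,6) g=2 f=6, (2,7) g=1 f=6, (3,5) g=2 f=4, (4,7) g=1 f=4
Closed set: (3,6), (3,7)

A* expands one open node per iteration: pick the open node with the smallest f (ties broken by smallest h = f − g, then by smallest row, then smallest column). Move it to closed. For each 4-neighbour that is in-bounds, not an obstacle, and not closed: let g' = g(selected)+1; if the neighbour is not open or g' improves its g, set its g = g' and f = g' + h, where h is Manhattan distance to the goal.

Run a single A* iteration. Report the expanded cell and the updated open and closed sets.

step 1: expand (3,5) (f=4, h=2) → closed; open now [(2,5) g=3 f=6, (2,6) g=2 f=6, (2,7) g=1 f=6, (3,4) g=3 f=4, (4,5) g=3 f=4, (4,7) g=1 f=4]

expanded=(3,5); open=[(2,5) g=3 f=6, (2,6) g=2 f=6, (2,7) g=1 f=6, (3,4) g=3 f=4, (4,5) g=3 f=4, (4,7) g=1 f=4]; closed=[(3,5), (3,6), (3,7)]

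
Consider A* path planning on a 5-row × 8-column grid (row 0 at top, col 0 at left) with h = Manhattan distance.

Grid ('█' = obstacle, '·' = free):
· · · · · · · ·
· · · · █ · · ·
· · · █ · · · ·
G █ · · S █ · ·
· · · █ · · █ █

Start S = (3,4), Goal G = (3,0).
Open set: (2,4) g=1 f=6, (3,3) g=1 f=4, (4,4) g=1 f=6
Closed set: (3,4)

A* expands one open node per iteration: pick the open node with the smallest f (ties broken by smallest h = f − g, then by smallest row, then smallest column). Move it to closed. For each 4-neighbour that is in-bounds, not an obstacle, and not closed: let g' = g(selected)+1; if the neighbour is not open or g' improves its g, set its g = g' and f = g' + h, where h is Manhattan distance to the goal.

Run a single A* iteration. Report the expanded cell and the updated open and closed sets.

step 1: expand (3,3) (f=4, h=3) → closed; open now [(2,4) g=1 f=6, (3,2) g=2 f=4, (4,4) g=1 f=6]

expanded=(3,3); open=[(2,4) g=1 f=6, (3,2) g=2 f=4, (4,4) g=1 f=6]; closed=[(3,3), (3,4)]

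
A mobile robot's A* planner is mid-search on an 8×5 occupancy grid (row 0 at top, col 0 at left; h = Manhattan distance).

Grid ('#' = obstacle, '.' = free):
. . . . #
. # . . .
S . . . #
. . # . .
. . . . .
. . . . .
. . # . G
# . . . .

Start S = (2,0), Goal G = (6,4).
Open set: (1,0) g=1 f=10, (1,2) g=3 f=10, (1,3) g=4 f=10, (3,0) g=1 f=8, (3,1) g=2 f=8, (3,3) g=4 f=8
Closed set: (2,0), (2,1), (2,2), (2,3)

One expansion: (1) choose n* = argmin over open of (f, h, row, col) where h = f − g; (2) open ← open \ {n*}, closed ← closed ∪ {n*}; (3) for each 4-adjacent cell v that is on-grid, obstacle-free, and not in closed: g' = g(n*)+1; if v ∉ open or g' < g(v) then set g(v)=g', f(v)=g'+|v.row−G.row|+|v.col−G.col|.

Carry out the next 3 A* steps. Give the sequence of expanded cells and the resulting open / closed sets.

step 1: expand (3,3) (f=8, h=4) → closed; open now [(1,0) g=1 f=10, (1,2) g=3 f=10, (1,3) g=4 f=10, (3,0) g=1 f=8, (3,1) g=2 f=8, (3,4) g=5 f=8, (4,3) g=5 f=8]
step 2: expand (3,4) (f=8, h=3) → closed; open now [(1,0) g=1 f=10, (1,2) g=3 f=10, (1,3) g=4 f=10, (3,0) g=1 f=8, (3,1) g=2 f=8, (4,3) g=5 f=8, (4,4) g=6 f=8]
step 3: expand (4,4) (f=8, h=2) → closed; open now [(1,0) g=1 f=10, (1,2) g=3 f=10, (1,3) g=4 f=10, (3,0) g=1 f=8, (3,1) g=2 f=8, (4,3) g=5 f=8, (5,4) g=7 f=8]

order=[(3,3) → (3,4) → (4,4)]; open=[(1,0) g=1 f=10, (1,2) g=3 f=10, (1,3) g=4 f=10, (3,0) g=1 f=8, (3,1) g=2 f=8, (4,3) g=5 f=8, (5,4) g=7 f=8]; closed=[(2,0), (2,1), (2,2), (2,3), (3,3), (3,4), (4,4)]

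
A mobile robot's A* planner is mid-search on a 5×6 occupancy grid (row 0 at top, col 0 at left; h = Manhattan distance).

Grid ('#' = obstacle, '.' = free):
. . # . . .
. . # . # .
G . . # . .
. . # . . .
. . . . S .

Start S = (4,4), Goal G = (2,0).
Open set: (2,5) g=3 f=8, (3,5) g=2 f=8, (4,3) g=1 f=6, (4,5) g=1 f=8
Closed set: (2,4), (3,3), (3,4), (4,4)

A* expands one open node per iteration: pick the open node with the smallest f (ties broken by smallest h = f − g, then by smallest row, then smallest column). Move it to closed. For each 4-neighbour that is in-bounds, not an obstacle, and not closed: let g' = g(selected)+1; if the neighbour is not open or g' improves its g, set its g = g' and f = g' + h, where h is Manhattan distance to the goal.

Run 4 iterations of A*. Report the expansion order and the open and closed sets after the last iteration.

step 1: expand (4,3) (f=6, h=5) → closed; open now [(2,5) g=3 f=8, (3,5) g=2 f=8, (4,2) g=2 f=6, (4,5) g=1 f=8]
step 2: expand (4,2) (f=6, h=4) → closed; open now [(2,5) g=3 f=8, (3,5) g=2 f=8, (4,1) g=3 f=6, (4,5) g=1 f=8]
step 3: expand (4,1) (f=6, h=3) → closed; open now [(2,5) g=3 f=8, (3,1) g=4 f=6, (3,5) g=2 f=8, (4,0) g=4 f=6, (4,5) g=1 f=8]
step 4: expand (3,1) (f=6, h=2) → closed; open now [(2,1) g=5 f=6, (2,5) g=3 f=8, (3,0) g=5 f=6, (3,5) g=2 f=8, (4,0) g=4 f=6, (4,5) g=1 f=8]

order=[(4,3) → (4,2) → (4,1) → (3,1)]; open=[(2,1) g=5 f=6, (2,5) g=3 f=8, (3,0) g=5 f=6, (3,5) g=2 f=8, (4,0) g=4 f=6, (4,5) g=1 f=8]; closed=[(2,4), (3,1), (3,3), (3,4), (4,1), (4,2), (4,3), (4,4)]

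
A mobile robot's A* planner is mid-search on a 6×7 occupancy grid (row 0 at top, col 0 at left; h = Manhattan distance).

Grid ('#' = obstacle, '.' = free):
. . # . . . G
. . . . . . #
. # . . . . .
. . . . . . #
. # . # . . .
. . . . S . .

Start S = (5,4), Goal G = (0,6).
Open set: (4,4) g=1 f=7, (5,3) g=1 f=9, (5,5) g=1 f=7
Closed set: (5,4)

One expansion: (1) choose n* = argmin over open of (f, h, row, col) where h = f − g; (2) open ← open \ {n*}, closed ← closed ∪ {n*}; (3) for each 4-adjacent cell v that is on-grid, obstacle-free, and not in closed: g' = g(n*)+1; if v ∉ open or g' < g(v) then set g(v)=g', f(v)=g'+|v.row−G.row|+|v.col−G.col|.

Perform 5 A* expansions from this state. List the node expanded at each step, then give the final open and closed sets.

step 1: expand (4,4) (f=7, h=6) → closed; open now [(3,4) g=2 f=7, (4,5) g=2 f=7, (5,3) g=1 f=9, (5,5) g=1 f=7]
step 2: expand (3,4) (f=7, h=5) → closed; open now [(2,4) g=3 f=7, (3,3) g=3 f=9, (3,5) g=3 f=7, (4,5) g=2 f=7, (5,3) g=1 f=9, (5,5) g=1 f=7]
step 3: expand (2,4) (f=7, h=4) → closed; open now [(1,4) g=4 f=7, (2,3) g=4 f=9, (2,5) g=4 f=7, (3,3) g=3 f=9, (3,5) g=3 f=7, (4,5) g=2 f=7, (5,3) g=1 f=9, (5,5) g=1 f=7]
step 4: expand (1,4) (f=7, h=3) → closed; open now [(0,4) g=5 f=7, (1,3) g=5 f=9, (1,5) g=5 f=7, (2,3) g=4 f=9, (2,5) g=4 f=7, (3,3) g=3 f=9, (3,5) g=3 f=7, (4,5) g=2 f=7, (5,3) g=1 f=9, (5,5) g=1 f=7]
step 5: expand (0,4) (f=7, h=2) → closed; open now [(0,3) g=6 f=9, (0,5) g=6 f=7, (1,3) g=5 f=9, (1,5) g=5 f=7, (2,3) g=4 f=9, (2,5) g=4 f=7, (3,3) g=3 f=9, (3,5) g=3 f=7, (4,5) g=2 f=7, (5,3) g=1 f=9, (5,5) g=1 f=7]

order=[(4,4) → (3,4) → (2,4) → (1,4) → (0,4)]; open=[(0,3) g=6 f=9, (0,5) g=6 f=7, (1,3) g=5 f=9, (1,5) g=5 f=7, (2,3) g=4 f=9, (2,5) g=4 f=7, (3,3) g=3 f=9, (3,5) g=3 f=7, (4,5) g=2 f=7, (5,3) g=1 f=9, (5,5) g=1 f=7]; closed=[(0,4), (1,4), (2,4), (3,4), (4,4), (5,4)]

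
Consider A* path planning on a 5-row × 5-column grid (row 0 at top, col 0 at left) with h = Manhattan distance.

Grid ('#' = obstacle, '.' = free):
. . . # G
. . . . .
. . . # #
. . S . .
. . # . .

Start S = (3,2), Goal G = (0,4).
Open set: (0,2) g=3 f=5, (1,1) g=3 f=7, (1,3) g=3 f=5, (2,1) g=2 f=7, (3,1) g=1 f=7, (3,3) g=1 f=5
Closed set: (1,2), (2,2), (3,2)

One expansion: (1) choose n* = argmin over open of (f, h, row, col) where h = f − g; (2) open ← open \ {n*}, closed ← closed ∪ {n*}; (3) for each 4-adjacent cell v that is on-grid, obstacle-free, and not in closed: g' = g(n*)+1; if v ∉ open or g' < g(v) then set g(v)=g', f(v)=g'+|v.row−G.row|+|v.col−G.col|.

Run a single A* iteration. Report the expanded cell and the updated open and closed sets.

expanded=(0,2); open=[(0,1) g=4 f=7, (1,1) g=3 f=7, (1,3) g=3 f=5, (2,1) g=2 f=7, (3,1) g=1 f=7, (3,3) g=1 f=5]; closed=[(0,2), (1,2), (2,2), (3,2)]

step 1: expand (0,2) (f=5, h=2) → closed; open now [(0,1) g=4 f=7, (1,1) g=3 f=7, (1,3) g=3 f=5, (2,1) g=2 f=7, (3,1) g=1 f=7, (3,3) g=1 f=5]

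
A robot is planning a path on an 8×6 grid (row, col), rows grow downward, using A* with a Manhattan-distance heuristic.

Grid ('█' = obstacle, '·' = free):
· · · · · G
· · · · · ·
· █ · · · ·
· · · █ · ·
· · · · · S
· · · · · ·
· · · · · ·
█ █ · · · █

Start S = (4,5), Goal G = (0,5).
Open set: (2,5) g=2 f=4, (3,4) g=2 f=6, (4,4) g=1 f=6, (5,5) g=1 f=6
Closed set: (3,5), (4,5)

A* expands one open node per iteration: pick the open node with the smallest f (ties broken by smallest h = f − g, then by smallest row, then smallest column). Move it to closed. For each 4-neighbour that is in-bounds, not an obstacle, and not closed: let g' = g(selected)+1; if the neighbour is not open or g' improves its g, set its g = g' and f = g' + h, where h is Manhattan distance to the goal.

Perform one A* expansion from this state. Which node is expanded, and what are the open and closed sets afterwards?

expanded=(2,5); open=[(1,5) g=3 f=4, (2,4) g=3 f=6, (3,4) g=2 f=6, (4,4) g=1 f=6, (5,5) g=1 f=6]; closed=[(2,5), (3,5), (4,5)]

step 1: expand (2,5) (f=4, h=2) → closed; open now [(1,5) g=3 f=4, (2,4) g=3 f=6, (3,4) g=2 f=6, (4,4) g=1 f=6, (5,5) g=1 f=6]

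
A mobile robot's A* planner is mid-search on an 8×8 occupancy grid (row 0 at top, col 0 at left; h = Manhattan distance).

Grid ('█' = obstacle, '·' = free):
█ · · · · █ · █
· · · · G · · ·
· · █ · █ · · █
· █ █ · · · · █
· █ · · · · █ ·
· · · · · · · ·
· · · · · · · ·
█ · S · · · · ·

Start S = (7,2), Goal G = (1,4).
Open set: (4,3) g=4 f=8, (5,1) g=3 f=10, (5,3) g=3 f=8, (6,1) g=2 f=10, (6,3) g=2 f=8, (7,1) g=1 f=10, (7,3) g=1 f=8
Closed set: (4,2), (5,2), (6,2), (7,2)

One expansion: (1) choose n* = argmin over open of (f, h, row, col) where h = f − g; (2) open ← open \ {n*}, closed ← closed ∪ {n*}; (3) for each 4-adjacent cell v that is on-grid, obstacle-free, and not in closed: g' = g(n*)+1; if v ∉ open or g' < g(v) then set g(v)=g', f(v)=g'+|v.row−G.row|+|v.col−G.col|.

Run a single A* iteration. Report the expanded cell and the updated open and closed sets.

expanded=(4,3); open=[(3,3) g=5 f=8, (4,4) g=5 f=8, (5,1) g=3 f=10, (5,3) g=3 f=8, (6,1) g=2 f=10, (6,3) g=2 f=8, (7,1) g=1 f=10, (7,3) g=1 f=8]; closed=[(4,2), (4,3), (5,2), (6,2), (7,2)]

step 1: expand (4,3) (f=8, h=4) → closed; open now [(3,3) g=5 f=8, (4,4) g=5 f=8, (5,1) g=3 f=10, (5,3) g=3 f=8, (6,1) g=2 f=10, (6,3) g=2 f=8, (7,1) g=1 f=10, (7,3) g=1 f=8]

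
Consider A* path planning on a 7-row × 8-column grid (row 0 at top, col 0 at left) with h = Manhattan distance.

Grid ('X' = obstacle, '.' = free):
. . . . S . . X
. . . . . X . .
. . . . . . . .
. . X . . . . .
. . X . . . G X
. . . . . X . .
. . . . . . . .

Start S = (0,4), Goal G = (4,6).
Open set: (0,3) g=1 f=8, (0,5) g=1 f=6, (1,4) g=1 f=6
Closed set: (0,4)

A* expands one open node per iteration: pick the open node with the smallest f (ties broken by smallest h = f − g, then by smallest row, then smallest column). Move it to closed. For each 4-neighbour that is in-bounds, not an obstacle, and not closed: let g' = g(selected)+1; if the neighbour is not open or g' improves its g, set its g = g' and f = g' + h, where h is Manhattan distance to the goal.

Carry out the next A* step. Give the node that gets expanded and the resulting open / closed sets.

step 1: expand (0,5) (f=6, h=5) → closed; open now [(0,3) g=1 f=8, (0,6) g=2 f=6, (1,4) g=1 f=6]

expanded=(0,5); open=[(0,3) g=1 f=8, (0,6) g=2 f=6, (1,4) g=1 f=6]; closed=[(0,4), (0,5)]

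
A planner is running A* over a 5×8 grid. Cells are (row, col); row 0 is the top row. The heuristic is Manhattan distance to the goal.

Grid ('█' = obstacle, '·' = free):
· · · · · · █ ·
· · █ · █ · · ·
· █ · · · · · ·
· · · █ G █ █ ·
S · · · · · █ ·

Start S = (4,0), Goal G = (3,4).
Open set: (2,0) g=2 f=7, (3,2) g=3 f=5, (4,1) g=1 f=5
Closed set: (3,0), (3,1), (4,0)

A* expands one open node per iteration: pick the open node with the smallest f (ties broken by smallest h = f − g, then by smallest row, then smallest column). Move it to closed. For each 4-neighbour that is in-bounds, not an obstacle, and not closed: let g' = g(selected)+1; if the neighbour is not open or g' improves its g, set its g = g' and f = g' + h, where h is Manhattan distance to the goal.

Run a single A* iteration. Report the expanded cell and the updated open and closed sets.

step 1: expand (3,2) (f=5, h=2) → closed; open now [(2,0) g=2 f=7, (2,2) g=4 f=7, (4,1) g=1 f=5, (4,2) g=4 f=7]

expanded=(3,2); open=[(2,0) g=2 f=7, (2,2) g=4 f=7, (4,1) g=1 f=5, (4,2) g=4 f=7]; closed=[(3,0), (3,1), (3,2), (4,0)]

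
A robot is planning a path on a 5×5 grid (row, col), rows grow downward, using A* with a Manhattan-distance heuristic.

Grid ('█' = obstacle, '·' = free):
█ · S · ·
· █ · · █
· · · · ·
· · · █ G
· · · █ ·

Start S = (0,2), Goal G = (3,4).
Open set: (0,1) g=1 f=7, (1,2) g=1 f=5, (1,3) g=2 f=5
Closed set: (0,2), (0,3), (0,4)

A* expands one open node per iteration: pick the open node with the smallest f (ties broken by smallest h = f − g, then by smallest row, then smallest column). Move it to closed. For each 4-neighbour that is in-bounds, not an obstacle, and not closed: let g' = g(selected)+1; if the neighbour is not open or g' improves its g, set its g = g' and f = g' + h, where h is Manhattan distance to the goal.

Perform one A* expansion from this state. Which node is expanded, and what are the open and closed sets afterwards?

step 1: expand (1,3) (f=5, h=3) → closed; open now [(0,1) g=1 f=7, (1,2) g=1 f=5, (2,3) g=3 f=5]

expanded=(1,3); open=[(0,1) g=1 f=7, (1,2) g=1 f=5, (2,3) g=3 f=5]; closed=[(0,2), (0,3), (0,4), (1,3)]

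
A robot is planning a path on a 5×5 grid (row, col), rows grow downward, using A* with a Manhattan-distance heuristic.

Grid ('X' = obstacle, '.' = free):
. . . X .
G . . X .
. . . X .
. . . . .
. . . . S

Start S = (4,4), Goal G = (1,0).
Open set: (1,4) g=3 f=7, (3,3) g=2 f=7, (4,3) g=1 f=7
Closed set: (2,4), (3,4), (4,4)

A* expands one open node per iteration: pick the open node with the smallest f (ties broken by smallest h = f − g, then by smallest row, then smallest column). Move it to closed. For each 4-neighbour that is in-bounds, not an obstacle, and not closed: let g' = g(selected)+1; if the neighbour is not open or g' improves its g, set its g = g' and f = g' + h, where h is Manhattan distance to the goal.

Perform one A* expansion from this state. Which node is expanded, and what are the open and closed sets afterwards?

expanded=(1,4); open=[(0,4) g=4 f=9, (3,3) g=2 f=7, (4,3) g=1 f=7]; closed=[(1,4), (2,4), (3,4), (4,4)]

step 1: expand (1,4) (f=7, h=4) → closed; open now [(0,4) g=4 f=9, (3,3) g=2 f=7, (4,3) g=1 f=7]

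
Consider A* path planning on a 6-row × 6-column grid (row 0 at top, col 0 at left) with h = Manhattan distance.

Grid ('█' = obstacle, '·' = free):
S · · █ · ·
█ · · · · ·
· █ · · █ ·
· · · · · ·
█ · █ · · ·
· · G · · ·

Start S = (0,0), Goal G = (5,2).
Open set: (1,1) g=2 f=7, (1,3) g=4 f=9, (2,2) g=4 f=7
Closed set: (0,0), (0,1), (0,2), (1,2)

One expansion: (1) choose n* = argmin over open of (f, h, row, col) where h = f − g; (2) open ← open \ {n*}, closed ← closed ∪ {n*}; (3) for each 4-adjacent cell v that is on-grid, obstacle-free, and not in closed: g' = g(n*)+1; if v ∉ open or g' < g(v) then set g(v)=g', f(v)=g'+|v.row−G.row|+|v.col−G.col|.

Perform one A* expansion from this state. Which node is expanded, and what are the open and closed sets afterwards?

expanded=(2,2); open=[(1,1) g=2 f=7, (1,3) g=4 f=9, (2,3) g=5 f=9, (3,2) g=5 f=7]; closed=[(0,0), (0,1), (0,2), (1,2), (2,2)]

step 1: expand (2,2) (f=7, h=3) → closed; open now [(1,1) g=2 f=7, (1,3) g=4 f=9, (2,3) g=5 f=9, (3,2) g=5 f=7]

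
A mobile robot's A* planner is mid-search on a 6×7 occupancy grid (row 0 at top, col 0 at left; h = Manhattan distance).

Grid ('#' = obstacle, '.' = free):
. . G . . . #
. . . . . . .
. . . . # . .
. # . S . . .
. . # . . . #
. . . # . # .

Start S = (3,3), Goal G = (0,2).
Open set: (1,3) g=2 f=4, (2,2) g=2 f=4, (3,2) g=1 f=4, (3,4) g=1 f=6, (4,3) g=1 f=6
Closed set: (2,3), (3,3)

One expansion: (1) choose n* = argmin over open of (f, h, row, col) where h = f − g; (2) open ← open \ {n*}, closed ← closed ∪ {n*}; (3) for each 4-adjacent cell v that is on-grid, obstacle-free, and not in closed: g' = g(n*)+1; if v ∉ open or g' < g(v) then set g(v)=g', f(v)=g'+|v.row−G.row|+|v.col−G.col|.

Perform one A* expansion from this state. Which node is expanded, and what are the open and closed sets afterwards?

expanded=(1,3); open=[(0,3) g=3 f=4, (1,2) g=3 f=4, (1,4) g=3 f=6, (2,2) g=2 f=4, (3,2) g=1 f=4, (3,4) g=1 f=6, (4,3) g=1 f=6]; closed=[(1,3), (2,3), (3,3)]

step 1: expand (1,3) (f=4, h=2) → closed; open now [(0,3) g=3 f=4, (1,2) g=3 f=4, (1,4) g=3 f=6, (2,2) g=2 f=4, (3,2) g=1 f=4, (3,4) g=1 f=6, (4,3) g=1 f=6]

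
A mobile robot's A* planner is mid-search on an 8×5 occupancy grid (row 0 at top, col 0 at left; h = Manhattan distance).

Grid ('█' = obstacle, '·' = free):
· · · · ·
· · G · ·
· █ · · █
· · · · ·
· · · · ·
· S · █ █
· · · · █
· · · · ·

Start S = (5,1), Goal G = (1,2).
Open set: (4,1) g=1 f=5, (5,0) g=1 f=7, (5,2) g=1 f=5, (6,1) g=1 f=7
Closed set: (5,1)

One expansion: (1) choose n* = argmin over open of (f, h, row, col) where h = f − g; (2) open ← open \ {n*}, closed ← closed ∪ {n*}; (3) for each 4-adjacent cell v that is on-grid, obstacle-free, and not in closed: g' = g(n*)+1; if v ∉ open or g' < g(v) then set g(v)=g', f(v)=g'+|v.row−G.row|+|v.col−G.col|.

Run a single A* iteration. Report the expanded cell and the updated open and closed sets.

expanded=(4,1); open=[(3,1) g=2 f=5, (4,0) g=2 f=7, (4,2) g=2 f=5, (5,0) g=1 f=7, (5,2) g=1 f=5, (6,1) g=1 f=7]; closed=[(4,1), (5,1)]

step 1: expand (4,1) (f=5, h=4) → closed; open now [(3,1) g=2 f=5, (4,0) g=2 f=7, (4,2) g=2 f=5, (5,0) g=1 f=7, (5,2) g=1 f=5, (6,1) g=1 f=7]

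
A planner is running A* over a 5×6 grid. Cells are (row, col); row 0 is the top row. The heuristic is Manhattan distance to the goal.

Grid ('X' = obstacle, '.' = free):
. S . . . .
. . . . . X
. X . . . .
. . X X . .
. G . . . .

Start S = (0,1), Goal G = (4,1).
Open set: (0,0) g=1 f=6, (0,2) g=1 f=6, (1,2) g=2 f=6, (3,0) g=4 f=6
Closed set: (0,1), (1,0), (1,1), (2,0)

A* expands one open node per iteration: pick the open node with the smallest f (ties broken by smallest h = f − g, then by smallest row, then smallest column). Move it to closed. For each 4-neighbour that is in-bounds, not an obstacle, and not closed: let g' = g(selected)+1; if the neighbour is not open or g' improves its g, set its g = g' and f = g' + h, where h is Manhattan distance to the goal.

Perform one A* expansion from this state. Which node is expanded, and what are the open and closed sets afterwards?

expanded=(3,0); open=[(0,0) g=1 f=6, (0,2) g=1 f=6, (1,2) g=2 f=6, (3,1) g=5 f=6, (4,0) g=5 f=6]; closed=[(0,1), (1,0), (1,1), (2,0), (3,0)]

step 1: expand (3,0) (f=6, h=2) → closed; open now [(0,0) g=1 f=6, (0,2) g=1 f=6, (1,2) g=2 f=6, (3,1) g=5 f=6, (4,0) g=5 f=6]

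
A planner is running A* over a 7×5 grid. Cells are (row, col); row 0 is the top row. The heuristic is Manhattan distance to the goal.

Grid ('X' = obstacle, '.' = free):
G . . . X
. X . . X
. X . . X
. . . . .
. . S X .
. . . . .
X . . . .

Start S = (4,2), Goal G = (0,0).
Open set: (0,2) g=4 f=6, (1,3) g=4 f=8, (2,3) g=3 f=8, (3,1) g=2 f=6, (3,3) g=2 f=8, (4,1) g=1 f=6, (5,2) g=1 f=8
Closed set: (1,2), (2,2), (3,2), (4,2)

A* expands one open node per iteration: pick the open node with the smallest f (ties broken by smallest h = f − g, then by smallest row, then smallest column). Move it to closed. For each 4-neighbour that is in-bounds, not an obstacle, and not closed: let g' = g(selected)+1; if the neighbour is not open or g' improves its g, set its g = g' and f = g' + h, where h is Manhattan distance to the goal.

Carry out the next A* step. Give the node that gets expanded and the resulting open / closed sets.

step 1: expand (0,2) (f=6, h=2) → closed; open now [(0,1) g=5 f=6, (0,3) g=5 f=8, (1,3) g=4 f=8, (2,3) g=3 f=8, (3,1) g=2 f=6, (3,3) g=2 f=8, (4,1) g=1 f=6, (5,2) g=1 f=8]

expanded=(0,2); open=[(0,1) g=5 f=6, (0,3) g=5 f=8, (1,3) g=4 f=8, (2,3) g=3 f=8, (3,1) g=2 f=6, (3,3) g=2 f=8, (4,1) g=1 f=6, (5,2) g=1 f=8]; closed=[(0,2), (1,2), (2,2), (3,2), (4,2)]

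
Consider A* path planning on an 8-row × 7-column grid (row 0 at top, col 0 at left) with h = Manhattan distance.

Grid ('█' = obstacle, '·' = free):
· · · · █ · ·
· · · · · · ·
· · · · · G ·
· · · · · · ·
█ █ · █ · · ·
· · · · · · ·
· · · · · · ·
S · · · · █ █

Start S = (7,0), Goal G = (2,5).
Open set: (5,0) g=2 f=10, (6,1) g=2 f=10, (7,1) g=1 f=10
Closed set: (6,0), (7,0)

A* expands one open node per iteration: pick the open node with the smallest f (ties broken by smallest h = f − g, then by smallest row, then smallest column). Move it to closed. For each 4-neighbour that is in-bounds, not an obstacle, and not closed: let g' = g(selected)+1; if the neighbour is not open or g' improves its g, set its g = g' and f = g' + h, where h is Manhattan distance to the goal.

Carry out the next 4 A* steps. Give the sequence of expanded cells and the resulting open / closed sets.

step 1: expand (5,0) (f=10, h=8) → closed; open now [(5,1) g=3 f=10, (6,1) g=2 f=10, (7,1) g=1 f=10]
step 2: expand (5,1) (f=10, h=7) → closed; open now [(5,2) g=4 f=10, (6,1) g=2 f=10, (7,1) g=1 f=10]
step 3: expand (5,2) (f=10, h=6) → closed; open now [(4,2) g=5 f=10, (5,3) g=5 f=10, (6,1) g=2 f=10, (6,2) g=5 f=12, (7,1) g=1 f=10]
step 4: expand (4,2) (f=10, h=5) → closed; open now [(3,2) g=6 f=10, (5,3) g=5 f=10, (6,1) g=2 f=10, (6,2) g=5 f=12, (7,1) g=1 f=10]

order=[(5,0) → (5,1) → (5,2) → (4,2)]; open=[(3,2) g=6 f=10, (5,3) g=5 f=10, (6,1) g=2 f=10, (6,2) g=5 f=12, (7,1) g=1 f=10]; closed=[(4,2), (5,0), (5,1), (5,2), (6,0), (7,0)]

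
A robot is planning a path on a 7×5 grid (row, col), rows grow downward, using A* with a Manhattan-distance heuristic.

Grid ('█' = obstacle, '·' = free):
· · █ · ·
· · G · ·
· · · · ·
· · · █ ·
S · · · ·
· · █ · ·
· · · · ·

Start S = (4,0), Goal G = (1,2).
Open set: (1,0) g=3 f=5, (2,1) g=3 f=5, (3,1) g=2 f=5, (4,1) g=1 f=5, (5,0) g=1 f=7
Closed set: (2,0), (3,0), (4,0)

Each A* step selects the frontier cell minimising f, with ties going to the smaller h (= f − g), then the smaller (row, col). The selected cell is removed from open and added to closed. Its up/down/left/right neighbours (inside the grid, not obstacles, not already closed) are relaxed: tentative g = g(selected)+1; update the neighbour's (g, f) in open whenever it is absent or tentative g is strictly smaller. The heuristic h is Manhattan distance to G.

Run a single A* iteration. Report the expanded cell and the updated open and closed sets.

expanded=(1,0); open=[(0,0) g=4 f=7, (1,1) g=4 f=5, (2,1) g=3 f=5, (3,1) g=2 f=5, (4,1) g=1 f=5, (5,0) g=1 f=7]; closed=[(1,0), (2,0), (3,0), (4,0)]

step 1: expand (1,0) (f=5, h=2) → closed; open now [(0,0) g=4 f=7, (1,1) g=4 f=5, (2,1) g=3 f=5, (3,1) g=2 f=5, (4,1) g=1 f=5, (5,0) g=1 f=7]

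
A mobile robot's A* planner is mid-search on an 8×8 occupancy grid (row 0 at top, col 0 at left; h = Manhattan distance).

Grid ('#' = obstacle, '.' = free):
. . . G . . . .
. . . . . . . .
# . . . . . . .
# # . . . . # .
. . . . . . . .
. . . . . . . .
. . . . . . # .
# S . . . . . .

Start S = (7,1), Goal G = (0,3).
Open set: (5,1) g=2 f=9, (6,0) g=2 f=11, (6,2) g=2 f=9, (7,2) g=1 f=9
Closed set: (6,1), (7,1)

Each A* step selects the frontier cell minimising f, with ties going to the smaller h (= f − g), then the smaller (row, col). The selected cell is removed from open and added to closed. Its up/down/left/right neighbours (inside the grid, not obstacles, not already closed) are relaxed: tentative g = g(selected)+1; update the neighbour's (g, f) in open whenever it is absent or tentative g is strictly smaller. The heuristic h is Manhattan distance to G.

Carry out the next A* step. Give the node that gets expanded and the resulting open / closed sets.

expanded=(5,1); open=[(4,1) g=3 f=9, (5,0) g=3 f=11, (5,2) g=3 f=9, (6,0) g=2 f=11, (6,2) g=2 f=9, (7,2) g=1 f=9]; closed=[(5,1), (6,1), (7,1)]

step 1: expand (5,1) (f=9, h=7) → closed; open now [(4,1) g=3 f=9, (5,0) g=3 f=11, (5,2) g=3 f=9, (6,0) g=2 f=11, (6,2) g=2 f=9, (7,2) g=1 f=9]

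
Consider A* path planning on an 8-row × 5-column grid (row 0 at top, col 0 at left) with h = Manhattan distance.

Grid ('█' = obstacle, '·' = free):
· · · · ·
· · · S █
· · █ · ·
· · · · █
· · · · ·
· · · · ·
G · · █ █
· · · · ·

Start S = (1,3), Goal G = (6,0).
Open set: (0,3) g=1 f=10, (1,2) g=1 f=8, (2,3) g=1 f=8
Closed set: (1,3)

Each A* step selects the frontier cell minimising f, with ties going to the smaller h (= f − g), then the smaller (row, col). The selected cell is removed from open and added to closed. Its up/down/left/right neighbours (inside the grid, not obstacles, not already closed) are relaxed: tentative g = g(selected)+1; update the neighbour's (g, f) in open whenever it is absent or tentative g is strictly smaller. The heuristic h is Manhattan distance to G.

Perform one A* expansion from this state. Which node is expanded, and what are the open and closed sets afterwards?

expanded=(1,2); open=[(0,2) g=2 f=10, (0,3) g=1 f=10, (1,1) g=2 f=8, (2,3) g=1 f=8]; closed=[(1,2), (1,3)]

step 1: expand (1,2) (f=8, h=7) → closed; open now [(0,2) g=2 f=10, (0,3) g=1 f=10, (1,1) g=2 f=8, (2,3) g=1 f=8]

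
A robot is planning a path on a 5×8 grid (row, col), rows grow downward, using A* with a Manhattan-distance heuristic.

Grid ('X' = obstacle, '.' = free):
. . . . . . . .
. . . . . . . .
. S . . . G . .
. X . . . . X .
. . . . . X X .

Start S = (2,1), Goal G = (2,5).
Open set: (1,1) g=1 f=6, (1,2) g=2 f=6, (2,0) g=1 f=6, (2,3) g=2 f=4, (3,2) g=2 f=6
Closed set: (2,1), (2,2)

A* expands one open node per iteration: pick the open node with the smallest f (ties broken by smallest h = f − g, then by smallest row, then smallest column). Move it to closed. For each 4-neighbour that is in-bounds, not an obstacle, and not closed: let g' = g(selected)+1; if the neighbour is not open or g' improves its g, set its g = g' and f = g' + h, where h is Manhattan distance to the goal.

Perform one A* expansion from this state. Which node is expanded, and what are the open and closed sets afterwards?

step 1: expand (2,3) (f=4, h=2) → closed; open now [(1,1) g=1 f=6, (1,2) g=2 f=6, (1,3) g=3 f=6, (2,0) g=1 f=6, (2,4) g=3 f=4, (3,2) g=2 f=6, (3,3) g=3 f=6]

expanded=(2,3); open=[(1,1) g=1 f=6, (1,2) g=2 f=6, (1,3) g=3 f=6, (2,0) g=1 f=6, (2,4) g=3 f=4, (3,2) g=2 f=6, (3,3) g=3 f=6]; closed=[(2,1), (2,2), (2,3)]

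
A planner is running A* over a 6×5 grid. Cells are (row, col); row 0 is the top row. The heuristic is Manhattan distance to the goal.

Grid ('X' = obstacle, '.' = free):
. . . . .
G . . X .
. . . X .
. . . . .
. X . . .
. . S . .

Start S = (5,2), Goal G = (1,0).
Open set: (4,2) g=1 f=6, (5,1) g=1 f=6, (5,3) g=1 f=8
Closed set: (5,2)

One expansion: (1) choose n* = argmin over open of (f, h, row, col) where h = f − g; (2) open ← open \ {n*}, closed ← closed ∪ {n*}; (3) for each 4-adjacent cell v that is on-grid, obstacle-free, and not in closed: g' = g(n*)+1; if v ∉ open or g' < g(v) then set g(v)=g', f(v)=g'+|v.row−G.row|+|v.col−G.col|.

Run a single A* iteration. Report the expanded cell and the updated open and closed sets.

step 1: expand (4,2) (f=6, h=5) → closed; open now [(3,2) g=2 f=6, (4,3) g=2 f=8, (5,1) g=1 f=6, (5,3) g=1 f=8]

expanded=(4,2); open=[(3,2) g=2 f=6, (4,3) g=2 f=8, (5,1) g=1 f=6, (5,3) g=1 f=8]; closed=[(4,2), (5,2)]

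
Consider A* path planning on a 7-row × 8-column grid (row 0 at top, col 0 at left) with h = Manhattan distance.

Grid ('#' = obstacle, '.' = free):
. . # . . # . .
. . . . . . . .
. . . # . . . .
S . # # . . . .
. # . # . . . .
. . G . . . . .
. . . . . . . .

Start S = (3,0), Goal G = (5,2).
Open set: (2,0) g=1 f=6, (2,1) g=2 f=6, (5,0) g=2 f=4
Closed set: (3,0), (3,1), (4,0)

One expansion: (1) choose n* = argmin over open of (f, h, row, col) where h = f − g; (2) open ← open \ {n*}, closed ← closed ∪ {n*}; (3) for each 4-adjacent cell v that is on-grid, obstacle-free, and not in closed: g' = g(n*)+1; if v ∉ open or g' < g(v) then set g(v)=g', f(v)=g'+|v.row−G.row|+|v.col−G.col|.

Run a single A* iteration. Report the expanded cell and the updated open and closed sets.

step 1: expand (5,0) (f=4, h=2) → closed; open now [(2,0) g=1 f=6, (2,1) g=2 f=6, (5,1) g=3 f=4, (6,0) g=3 f=6]

expanded=(5,0); open=[(2,0) g=1 f=6, (2,1) g=2 f=6, (5,1) g=3 f=4, (6,0) g=3 f=6]; closed=[(3,0), (3,1), (4,0), (5,0)]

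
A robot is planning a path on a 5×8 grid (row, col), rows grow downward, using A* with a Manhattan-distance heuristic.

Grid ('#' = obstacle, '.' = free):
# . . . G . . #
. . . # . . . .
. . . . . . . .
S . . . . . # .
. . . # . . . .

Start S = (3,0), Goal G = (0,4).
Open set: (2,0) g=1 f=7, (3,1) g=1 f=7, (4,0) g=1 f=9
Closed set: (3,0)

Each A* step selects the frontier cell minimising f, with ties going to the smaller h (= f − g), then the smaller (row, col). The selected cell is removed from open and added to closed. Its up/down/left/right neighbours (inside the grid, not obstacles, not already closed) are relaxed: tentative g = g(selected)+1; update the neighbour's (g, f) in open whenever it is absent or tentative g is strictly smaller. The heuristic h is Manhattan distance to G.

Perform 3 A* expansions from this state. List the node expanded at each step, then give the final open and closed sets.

order=[(2,0) → (1,0) → (1,1)]; open=[(0,1) g=4 f=7, (1,2) g=4 f=7, (2,1) g=2 f=7, (3,1) g=1 f=7, (4,0) g=1 f=9]; closed=[(1,0), (1,1), (2,0), (3,0)]

step 1: expand (2,0) (f=7, h=6) → closed; open now [(1,0) g=2 f=7, (2,1) g=2 f=7, (3,1) g=1 f=7, (4,0) g=1 f=9]
step 2: expand (1,0) (f=7, h=5) → closed; open now [(1,1) g=3 f=7, (2,1) g=2 f=7, (3,1) g=1 f=7, (4,0) g=1 f=9]
step 3: expand (1,1) (f=7, h=4) → closed; open now [(0,1) g=4 f=7, (1,2) g=4 f=7, (2,1) g=2 f=7, (3,1) g=1 f=7, (4,0) g=1 f=9]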